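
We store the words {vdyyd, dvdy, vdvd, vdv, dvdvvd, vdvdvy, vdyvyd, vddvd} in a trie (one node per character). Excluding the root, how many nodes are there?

22

Trie structure (* marks end of a word):
(root)
├─ d
│  └─ v
│     └─ d
│        ├─ v
│        │  └─ v
│        │     └─ d *
│        └─ y *
└─ v
   └─ d
      ├─ d
      │  └─ v
      │     └─ d *
      ├─ v *
      │  └─ d *
      │     └─ v
      │        └─ y *
      └─ y
         ├─ v
         │  └─ y
         │     └─ d *
         └─ y
            └─ d *
Counting every labelled node above: 22.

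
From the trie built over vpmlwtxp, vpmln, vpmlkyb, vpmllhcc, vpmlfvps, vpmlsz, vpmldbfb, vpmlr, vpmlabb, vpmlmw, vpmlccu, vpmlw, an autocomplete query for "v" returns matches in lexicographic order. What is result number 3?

vpmldbfb

DFS of the "v" subtree visits, in order: "vpmlabb", "vpmlccu", "vpmldbfb", "vpmlfvps", "vpmlkyb", "vpmllhcc", "vpmlmw", "vpmln", "vpmlr", "vpmlsz", "vpmlw", "vpmlwtxp"
The 3rd is vpmldbfb.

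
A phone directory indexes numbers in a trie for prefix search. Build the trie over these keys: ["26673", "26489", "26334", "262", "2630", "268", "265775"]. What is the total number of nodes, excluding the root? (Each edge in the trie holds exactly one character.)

18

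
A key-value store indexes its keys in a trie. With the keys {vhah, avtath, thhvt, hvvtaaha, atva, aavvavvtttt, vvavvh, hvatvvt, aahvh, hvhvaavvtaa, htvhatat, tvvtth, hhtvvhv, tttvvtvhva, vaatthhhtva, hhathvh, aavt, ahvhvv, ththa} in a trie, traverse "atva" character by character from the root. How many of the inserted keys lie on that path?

1

Walk "atva" from the root; an end-of-word marker is hit whenever a stored word is a prefix of "atva".
Prefixes of the query that are stored words: "atva"
Count: 1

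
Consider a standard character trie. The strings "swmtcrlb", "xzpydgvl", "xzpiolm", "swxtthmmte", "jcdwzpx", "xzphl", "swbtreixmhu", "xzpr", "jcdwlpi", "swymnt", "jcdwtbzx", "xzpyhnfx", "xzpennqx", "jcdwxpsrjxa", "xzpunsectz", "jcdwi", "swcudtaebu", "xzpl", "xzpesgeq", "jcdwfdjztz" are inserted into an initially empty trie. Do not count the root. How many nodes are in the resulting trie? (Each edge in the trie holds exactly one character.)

Count nodes per top-level branch (shared prefixes stored once):
  'j'-branch (jcdwfdjztz, jcdwi, jcdwlpi, jcdwtbzx, jcdwxpsrjxa, jcdwzpx): 28 nodes
  's'-branch (swbtreixmhu, swcudtaebu, swmtcrlb, swxtthmmte, swymnt): 37 nodes
  'x'-branch (xzpennqx, xzpesgeq, xzphl, xzpiolm, xzpl, xzpr, xzpunsectz, xzpydgvl, xzpyhnfx): 36 nodes
Sum: 101

101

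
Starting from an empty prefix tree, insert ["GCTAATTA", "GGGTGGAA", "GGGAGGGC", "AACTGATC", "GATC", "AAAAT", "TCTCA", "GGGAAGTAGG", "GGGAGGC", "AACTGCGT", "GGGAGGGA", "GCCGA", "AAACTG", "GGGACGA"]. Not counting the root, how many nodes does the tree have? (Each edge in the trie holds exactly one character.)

Insert word by word; a character creates a node only if that edge doesn't already exist:
  "GCTAATTA" → 8 new (G, C, T, A, A, T, T, A)
  "GGGTGGAA" → prefix "G" already present; 7 new (G, G, T, G, G, A, A)
  "GGGAGGGC" → prefix "GGG" already present; 5 new (A, G, G, G, C)
  "AACTGATC" → 8 new (A, A, C, T, G, A, T, C)
  "GATC" → prefix "G" already present; 3 new (A, T, C)
  "AAAAT" → prefix "AA" already present; 3 new (A, A, T)
  "TCTCA" → 5 new (T, C, T, C, A)
  "GGGAAGTAGG" → prefix "GGGA" already present; 6 new (A, G, T, A, G, G)
  "GGGAGGC" → prefix "GGGAGG" already present; 1 new (C)
  "AACTGCGT" → prefix "AACTG" already present; 3 new (C, G, T)
  "GGGAGGGA" → prefix "GGGAGGG" already present; 1 new (A)
  "GCCGA" → prefix "GC" already present; 3 new (C, G, A)
  "AAACTG" → prefix "AAA" already present; 3 new (C, T, G)
  "GGGACGA" → prefix "GGGA" already present; 3 new (C, G, A)
Total nodes = 8 + 7 + 5 + 8 + 3 + 3 + 5 + 6 + 1 + 3 + 1 + 3 + 3 + 3 = 59

59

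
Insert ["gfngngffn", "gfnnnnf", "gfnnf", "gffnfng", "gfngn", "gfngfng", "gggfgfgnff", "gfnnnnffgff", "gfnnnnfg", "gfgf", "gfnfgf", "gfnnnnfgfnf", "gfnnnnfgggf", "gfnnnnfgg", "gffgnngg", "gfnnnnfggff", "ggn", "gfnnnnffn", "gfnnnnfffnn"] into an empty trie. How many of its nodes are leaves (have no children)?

15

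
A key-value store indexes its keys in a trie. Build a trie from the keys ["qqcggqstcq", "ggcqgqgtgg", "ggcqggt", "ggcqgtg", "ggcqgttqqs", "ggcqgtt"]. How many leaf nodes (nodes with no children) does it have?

Leaves are exactly the stored words that no other stored word extends.
Those words: "ggcqggt", "ggcqgqgtgg", "ggcqgtg", "ggcqgttqqs", "qqcggqstcq"
Leaf count: 5

5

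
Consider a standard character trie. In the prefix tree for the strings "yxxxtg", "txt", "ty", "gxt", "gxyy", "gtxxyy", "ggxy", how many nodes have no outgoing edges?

A leaf is a node with no children — equivalently, the end of a word that is not a proper prefix of any other stored word.
Those words: "ggxy", "gtxxyy", "gxt", "gxyy", "txt", "ty", "yxxxtg"
Leaf count: 7

7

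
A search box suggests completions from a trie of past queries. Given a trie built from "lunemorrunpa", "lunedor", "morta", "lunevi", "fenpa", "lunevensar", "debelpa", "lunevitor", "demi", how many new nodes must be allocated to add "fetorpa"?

Walking "fetorpa" from the root, the first 2 characters ("fe") follow existing edges; "t" is the first miss.
So 7 − 2 = 5 new nodes.

5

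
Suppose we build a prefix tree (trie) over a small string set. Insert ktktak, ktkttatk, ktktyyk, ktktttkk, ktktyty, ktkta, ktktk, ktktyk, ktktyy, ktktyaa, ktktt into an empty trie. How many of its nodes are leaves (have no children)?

A leaf is a node with no children — equivalently, the end of a word that is not a proper prefix of any other stored word.
Those words: "ktktak", "ktktk", "ktkttatk", "ktktttkk", "ktktyaa", "ktktyk", "ktktyty", "ktktyyk"
Leaf count: 8

8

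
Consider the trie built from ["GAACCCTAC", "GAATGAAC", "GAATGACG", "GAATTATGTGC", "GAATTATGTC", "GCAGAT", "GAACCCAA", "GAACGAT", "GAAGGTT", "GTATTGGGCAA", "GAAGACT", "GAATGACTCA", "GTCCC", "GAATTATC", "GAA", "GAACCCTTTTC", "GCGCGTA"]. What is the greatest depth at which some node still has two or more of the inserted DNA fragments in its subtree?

9

The deepest shared node is where two words last agree before diverging.
"GAATTATGTC" and "GAATTATGTGC" agree on "GAATTATGT" (9 characters) before diverging; nothing deeper is shared.
Longest shared-prefix length: 9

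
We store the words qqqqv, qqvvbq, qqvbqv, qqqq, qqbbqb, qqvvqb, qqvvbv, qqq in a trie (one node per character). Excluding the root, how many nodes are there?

Count nodes per top-level branch (shared prefixes stored once):
  'q'-branch (qqbbqb, qqq, qqqq, qqqqv, qqvbqv, qqvvbq, qqvvbv, qqvvqb): 19 nodes
Sum: 19

19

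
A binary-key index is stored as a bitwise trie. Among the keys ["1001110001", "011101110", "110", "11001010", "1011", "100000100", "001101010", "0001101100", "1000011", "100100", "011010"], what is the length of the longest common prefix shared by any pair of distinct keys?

Equivalently: take the maximum, over all pairs, of their longest common prefix length.
"100000100" and "1000011" agree on "10000" (5 characters) before diverging; nothing deeper is shared.
Longest shared-prefix length: 5

5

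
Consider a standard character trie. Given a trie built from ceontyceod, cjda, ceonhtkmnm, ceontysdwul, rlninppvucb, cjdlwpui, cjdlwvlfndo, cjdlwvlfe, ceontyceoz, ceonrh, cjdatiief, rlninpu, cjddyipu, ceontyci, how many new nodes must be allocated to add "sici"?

4

Nothing in the trie begins with "s"; the whole of "sici" is new.
4 − 0 = 4 new nodes.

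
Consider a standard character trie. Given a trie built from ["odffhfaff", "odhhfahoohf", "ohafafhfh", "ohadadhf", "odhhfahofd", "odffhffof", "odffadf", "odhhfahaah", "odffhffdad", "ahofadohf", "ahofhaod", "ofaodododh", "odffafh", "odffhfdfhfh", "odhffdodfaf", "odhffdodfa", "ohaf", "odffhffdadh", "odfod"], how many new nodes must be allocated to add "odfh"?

"odf" is already a path in the trie; the remaining "h" must be added.
So 4 − 3 = 1 new nodes.

1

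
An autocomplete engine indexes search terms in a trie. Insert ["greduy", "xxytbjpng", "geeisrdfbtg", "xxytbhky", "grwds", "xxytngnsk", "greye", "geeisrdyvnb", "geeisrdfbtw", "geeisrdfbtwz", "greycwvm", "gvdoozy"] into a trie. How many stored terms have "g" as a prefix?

9

Filter for entries beginning with "g":
Matches: "geeisrdfbtg", "geeisrdfbtw", "geeisrdfbtwz", "geeisrdyvnb", "greduy", "greycwvm", "greye", "grwds", "gvdoozy"
Count: 9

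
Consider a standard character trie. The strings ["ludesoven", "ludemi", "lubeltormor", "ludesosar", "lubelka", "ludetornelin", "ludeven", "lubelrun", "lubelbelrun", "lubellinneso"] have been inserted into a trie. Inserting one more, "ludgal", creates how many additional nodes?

3

"lud" is already a path in the trie; the remaining "gal" must be added.
New nodes needed: |"ludgal"| − 3 = 6 − 3 = 3.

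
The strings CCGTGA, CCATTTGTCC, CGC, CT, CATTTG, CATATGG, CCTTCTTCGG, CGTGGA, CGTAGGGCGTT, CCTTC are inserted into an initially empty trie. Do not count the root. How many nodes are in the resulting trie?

46

For each word, the new-node count is its length minus the longest prefix already in the trie:
  "CCGTGA" → 6 new (C, C, G, T, G, A)
  "CCATTTGTCC" → prefix "CC" already present; 8 new (A, T, T, T, G, T, C, C)
  "CGC" → prefix "C" already present; 2 new (G, C)
  "CT" → prefix "C" already present; 1 new (T)
  "CATTTG" → prefix "C" already present; 5 new (A, T, T, T, G)
  "CATATGG" → prefix "CAT" already present; 4 new (A, T, G, G)
  "CCTTCTTCGG" → prefix "CC" already present; 8 new (T, T, C, T, T, C, G, G)
  "CGTGGA" → prefix "CG" already present; 4 new (T, G, G, A)
  "CGTAGGGCGTT" → prefix "CGT" already present; 8 new (A, G, G, G, C, G, T, T)
  "CCTTC" → prefix "CCTTC" already present; 0 new (none)
Total nodes = 6 + 8 + 2 + 1 + 5 + 4 + 8 + 4 + 8 + 0 = 46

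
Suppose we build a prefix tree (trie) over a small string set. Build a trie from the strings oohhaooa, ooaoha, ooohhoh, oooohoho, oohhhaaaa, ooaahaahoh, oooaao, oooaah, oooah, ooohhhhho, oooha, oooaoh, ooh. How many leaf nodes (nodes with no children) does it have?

12

Leaves are exactly the stored words that no other stored word extends.
Those words: "ooaahaahoh", "ooaoha", "oohhaooa", "oohhhaaaa", "oooaah", "oooaao", "oooah", "oooaoh", "oooha", "ooohhhhho", "ooohhoh", "oooohoho"
Leaf count: 12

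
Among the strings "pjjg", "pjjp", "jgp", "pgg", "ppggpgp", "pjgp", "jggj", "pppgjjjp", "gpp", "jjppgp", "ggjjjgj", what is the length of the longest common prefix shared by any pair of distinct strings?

The deepest shared node is where two words last agree before diverging.
e.g. "pjjg" and "pjjp" share the prefix "pjj" of length 3; no pair shares a longer one.
Longest shared-prefix length: 3

3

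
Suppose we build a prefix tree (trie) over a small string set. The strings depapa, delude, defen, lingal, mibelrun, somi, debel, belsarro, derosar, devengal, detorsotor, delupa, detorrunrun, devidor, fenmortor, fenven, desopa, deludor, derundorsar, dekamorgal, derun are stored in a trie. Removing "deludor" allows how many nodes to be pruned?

2

Walk "deludor" from the leaf back toward the root, removing each node that no remaining word uses.
The suffix "or" (2 nodes) is used only by "deludor"; the node for "delud" still has the child "e", so pruning stops there.
Nodes removed: 2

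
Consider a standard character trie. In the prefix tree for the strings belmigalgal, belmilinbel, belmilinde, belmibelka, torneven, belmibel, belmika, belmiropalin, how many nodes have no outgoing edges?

Leaves are exactly the stored words that no other stored word extends.
Those words: "belmibelka", "belmigalgal", "belmika", "belmilinbel", "belmilinde", "belmiropalin", "torneven"
Leaf count: 7

7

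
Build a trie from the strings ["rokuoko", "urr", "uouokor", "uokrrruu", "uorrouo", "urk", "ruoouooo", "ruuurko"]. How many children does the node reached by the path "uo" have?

3

The children of the "uo" node are the distinct next characters among strings starting with "uo".
Distinct next characters after "uo": k, r, u.
That node has 3 child edges.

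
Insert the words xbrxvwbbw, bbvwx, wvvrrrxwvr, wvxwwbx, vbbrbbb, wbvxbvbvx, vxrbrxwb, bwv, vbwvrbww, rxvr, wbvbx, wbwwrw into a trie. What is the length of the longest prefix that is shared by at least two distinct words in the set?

3

Look for the deepest trie node that still has at least two words in its subtree.
e.g. "wbvbx" and "wbvxbvbvx" share the prefix "wbv" of length 3; no pair shares a longer one.
Longest shared-prefix length: 3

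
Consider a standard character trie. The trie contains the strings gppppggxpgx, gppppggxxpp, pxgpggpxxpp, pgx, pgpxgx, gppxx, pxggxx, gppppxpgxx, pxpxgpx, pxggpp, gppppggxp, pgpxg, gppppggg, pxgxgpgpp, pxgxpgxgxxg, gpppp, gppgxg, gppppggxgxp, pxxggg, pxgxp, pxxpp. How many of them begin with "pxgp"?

1

Filter for entries beginning with "pxgp":
Matches: "pxgpggpxxpp"
Count: 1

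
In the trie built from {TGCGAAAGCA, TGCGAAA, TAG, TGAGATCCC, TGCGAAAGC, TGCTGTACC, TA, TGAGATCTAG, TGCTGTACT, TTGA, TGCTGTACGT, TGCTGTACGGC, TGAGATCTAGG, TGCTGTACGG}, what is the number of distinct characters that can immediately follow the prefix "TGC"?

Follow the path "TGC" to its node, then look at its outgoing edges.
Characters that immediately follow "TGC" among the stored strings: {G, T}.
That node has 2 child edges.

2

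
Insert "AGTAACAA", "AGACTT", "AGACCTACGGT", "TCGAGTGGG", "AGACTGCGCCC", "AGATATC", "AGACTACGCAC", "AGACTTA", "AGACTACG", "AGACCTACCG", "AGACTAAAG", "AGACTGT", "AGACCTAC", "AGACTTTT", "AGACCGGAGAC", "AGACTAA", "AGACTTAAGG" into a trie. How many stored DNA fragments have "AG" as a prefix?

Traverse to the node for "AG", then collect every word in that subtree.
Matches: "AGACCGGAGAC", "AGACCTAC", "AGACCTACCG", "AGACCTACGGT", "AGACTAA", "AGACTAAAG", "AGACTACG", "AGACTACGCAC", "AGACTGCGCCC", "AGACTGT", "AGACTT", "AGACTTA", "AGACTTAAGG", "AGACTTTT", "AGATATC", "AGTAACAA"
Count: 16

16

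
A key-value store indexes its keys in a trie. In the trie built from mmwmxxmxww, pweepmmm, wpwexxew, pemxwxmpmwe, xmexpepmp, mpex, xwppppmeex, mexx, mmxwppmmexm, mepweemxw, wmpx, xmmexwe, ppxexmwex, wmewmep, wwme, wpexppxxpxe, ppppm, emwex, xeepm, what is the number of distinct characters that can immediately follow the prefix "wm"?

2

The children of the "wm" node are the distinct next characters among strings starting with "wm".
Distinct next characters after "wm": e, p.
That node has 2 child edges.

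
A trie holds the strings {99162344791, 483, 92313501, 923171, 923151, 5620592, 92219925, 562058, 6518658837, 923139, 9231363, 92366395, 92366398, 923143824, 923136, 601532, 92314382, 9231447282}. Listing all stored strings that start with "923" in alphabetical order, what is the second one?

Filter for "923…" and sort: "92313501", "923136", "9231363", "923139", "92314382", "923143824", "9231447282", "923151", "923171", "92366395", "92366398"
Position 2: 923136

923136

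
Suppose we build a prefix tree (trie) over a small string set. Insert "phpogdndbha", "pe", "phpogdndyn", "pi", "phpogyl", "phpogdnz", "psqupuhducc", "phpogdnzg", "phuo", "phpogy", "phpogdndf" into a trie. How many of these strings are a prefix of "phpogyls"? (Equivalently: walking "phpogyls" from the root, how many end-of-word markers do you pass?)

Traverse "phpogyls" character by character; count nodes along the way that are marked as word ends.
Prefixes of the query that are stored words: "phpogy", "phpogyl"
Count: 2

2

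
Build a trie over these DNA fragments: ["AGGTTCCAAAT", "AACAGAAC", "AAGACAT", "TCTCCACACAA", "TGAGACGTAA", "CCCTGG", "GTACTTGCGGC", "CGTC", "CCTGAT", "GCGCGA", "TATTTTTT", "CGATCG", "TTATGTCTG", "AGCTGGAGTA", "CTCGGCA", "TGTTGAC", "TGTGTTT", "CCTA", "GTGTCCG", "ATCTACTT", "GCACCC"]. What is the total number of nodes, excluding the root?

Insert word by word; a character creates a node only if that edge doesn't already exist:
  "AGGTTCCAAAT" → 11 new (A, G, G, T, T, C, C, A, A, A, T)
  "AACAGAAC" → prefix "A" already present; 7 new (A, C, A, G, A, A, C)
  "AAGACAT" → prefix "AA" already present; 5 new (G, A, C, A, T)
  "TCTCCACACAA" → 11 new (T, C, T, C, C, A, C, A, C, A, A)
  "TGAGACGTAA" → prefix "T" already present; 9 new (G, A, G, A, C, G, T, A, A)
  "CCCTGG" → 6 new (C, C, C, T, G, G)
  "GTACTTGCGGC" → 11 new (G, T, A, C, T, T, G, C, G, G, C)
  "CGTC" → prefix "C" already present; 3 new (G, T, C)
  "CCTGAT" → prefix "CC" already present; 4 new (T, G, A, T)
  "GCGCGA" → prefix "G" already present; 5 new (C, G, C, G, A)
  "TATTTTTT" → prefix "T" already present; 7 new (A, T, T, T, T, T, T)
  "CGATCG" → prefix "CG" already present; 4 new (A, T, C, G)
  "TTATGTCTG" → prefix "T" already present; 8 new (T, A, T, G, T, C, T, G)
  "AGCTGGAGTA" → prefix "AG" already present; 8 new (C, T, G, G, A, G, T, A)
  "CTCGGCA" → prefix "C" already present; 6 new (T, C, G, G, C, A)
  "TGTTGAC" → prefix "TG" already present; 5 new (T, T, G, A, C)
  "TGTGTTT" → prefix "TGT" already present; 4 new (G, T, T, T)
  "CCTA" → prefix "CCT" already present; 1 new (A)
  "GTGTCCG" → prefix "GT" already present; 5 new (G, T, C, C, G)
  "ATCTACTT" → prefix "A" already present; 7 new (T, C, T, A, C, T, T)
  "GCACCC" → prefix "GC" already present; 4 new (A, C, C, C)
Total nodes = 11 + 7 + 5 + 11 + 9 + 6 + 11 + 3 + 4 + 5 + 7 + 4 + 8 + 8 + 6 + 5 + 4 + 1 + 5 + 7 + 4 = 131

131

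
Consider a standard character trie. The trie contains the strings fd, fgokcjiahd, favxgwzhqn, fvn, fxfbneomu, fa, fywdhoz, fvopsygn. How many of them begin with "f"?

8

Filter for entries beginning with "f":
Words under "f": fa, favxgwzhqn, fd, fgokcjiahd, fvn, fvopsygn, fxfbneomu, fywdhoz
Count: 8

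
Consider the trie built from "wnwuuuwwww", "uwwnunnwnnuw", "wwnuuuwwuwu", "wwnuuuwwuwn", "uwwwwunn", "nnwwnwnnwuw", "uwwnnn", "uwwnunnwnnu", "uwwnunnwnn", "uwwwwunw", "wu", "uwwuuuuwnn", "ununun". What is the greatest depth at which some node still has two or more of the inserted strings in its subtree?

11

The deepest shared node is where two words last agree before diverging.
"uwwnunnwnnu" and "uwwnunnwnnuw" agree on "uwwnunnwnnu" (11 characters) before diverging; nothing deeper is shared.
Longest shared-prefix length: 11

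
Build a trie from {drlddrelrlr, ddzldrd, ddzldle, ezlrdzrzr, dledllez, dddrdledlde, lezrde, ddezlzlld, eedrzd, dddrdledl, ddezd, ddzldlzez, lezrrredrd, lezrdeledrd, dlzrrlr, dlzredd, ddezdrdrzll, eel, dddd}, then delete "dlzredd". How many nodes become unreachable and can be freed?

3

After clearing the end-marker at "dlzredd", prune upward until reaching a node still needed by another word.
The suffix "edd" (3 nodes) is used only by "dlzredd"; the node for "dlzr" still has the child "r", so pruning stops there.
Nodes removed: 3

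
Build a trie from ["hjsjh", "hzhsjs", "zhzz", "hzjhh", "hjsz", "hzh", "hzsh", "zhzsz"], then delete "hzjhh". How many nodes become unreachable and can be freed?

3

A node on "hzjhh"'s path can go only if nothing else ends at it or branches off below it.
The suffix "jhh" (3 nodes) is used only by "hzjhh"; the node for "hz" still has the child "h", so pruning stops there.
Nodes removed: 3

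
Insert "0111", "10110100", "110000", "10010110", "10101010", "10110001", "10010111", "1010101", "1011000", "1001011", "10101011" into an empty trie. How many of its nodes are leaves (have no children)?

8

A leaf is a node with no children — equivalently, the end of a word that is not a proper prefix of any other stored word.
Those words: "0111", "10010110", "10010111", "10101010", "10101011", "10110001", "10110100", "110000"
Leaf count: 8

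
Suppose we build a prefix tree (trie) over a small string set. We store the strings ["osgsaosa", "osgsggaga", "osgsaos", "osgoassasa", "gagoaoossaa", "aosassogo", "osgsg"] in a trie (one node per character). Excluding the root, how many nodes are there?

40

Count nodes per top-level branch (shared prefixes stored once):
  'a'-branch (aosassogo): 9 nodes
  'g'-branch (gagoaoossaa): 11 nodes
  'o'-branch (osgoassasa, osgsaos, osgsaosa, osgsg, osgsggaga): 20 nodes
Sum: 40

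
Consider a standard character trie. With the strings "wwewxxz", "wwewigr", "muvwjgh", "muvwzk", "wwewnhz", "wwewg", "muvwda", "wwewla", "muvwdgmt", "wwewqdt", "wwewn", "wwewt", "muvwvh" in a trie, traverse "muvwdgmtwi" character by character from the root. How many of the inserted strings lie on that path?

1

Check each prefix of "muvwdgmtwi" against the stored set — each match is an end-marker on the path.
Prefixes of the query that are stored words: "muvwdgmt"
Count: 1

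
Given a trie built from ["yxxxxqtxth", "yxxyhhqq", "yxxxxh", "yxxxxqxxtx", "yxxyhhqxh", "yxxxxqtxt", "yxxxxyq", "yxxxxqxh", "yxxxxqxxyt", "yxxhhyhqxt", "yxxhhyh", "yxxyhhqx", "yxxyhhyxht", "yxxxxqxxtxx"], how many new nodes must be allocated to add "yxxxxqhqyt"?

4

The longest prefix of "yxxxxqhqyt" already in the trie is "yxxxxq" (length 6).
New nodes needed: |"yxxxxqhqyt"| − 6 = 10 − 6 = 4.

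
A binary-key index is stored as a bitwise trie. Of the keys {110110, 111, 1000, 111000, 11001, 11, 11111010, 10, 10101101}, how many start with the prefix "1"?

9

Filter for entries beginning with "1":
Words under "1": 10, 1000, 10101101, 11, 11001, 110110, 111, 111000, 11111010
Count: 9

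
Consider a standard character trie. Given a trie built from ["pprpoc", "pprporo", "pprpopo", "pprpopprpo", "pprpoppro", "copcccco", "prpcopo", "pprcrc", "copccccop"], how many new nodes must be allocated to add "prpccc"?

"prpc" is already a path in the trie; the remaining "cc" must be added.
New nodes needed: |"prpccc"| − 4 = 6 − 4 = 2.

2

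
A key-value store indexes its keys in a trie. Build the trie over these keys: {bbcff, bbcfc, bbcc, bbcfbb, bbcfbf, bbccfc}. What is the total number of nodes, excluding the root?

12

Count nodes per top-level branch (shared prefixes stored once):
  'b'-branch (bbcc, bbccfc, bbcfbb, bbcfbf, bbcfc, bbcff): 12 nodes
Sum: 12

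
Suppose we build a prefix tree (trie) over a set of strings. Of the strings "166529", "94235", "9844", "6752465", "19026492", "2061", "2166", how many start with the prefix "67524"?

1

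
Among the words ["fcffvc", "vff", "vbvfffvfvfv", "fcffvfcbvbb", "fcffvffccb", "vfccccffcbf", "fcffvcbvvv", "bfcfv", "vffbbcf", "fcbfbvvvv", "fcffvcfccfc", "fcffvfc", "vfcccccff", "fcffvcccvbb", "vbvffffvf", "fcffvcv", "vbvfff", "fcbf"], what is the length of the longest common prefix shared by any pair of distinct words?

7

Look for the deepest trie node that still has at least two words in its subtree.
"fcffvfc" and "fcffvfcbvbb" agree on "fcffvfc" (7 characters) before diverging; nothing deeper is shared.
Longest shared-prefix length: 7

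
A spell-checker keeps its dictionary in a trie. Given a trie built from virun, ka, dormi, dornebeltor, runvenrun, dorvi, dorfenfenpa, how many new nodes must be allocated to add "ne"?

2

"ne" shares no prefix with any stored word, so all 2 characters open new nodes.
2 − 0 = 2 new nodes.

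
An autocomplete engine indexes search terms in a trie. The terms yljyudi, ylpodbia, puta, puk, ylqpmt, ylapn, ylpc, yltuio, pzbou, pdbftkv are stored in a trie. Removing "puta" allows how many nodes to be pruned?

Walk "puta" from the leaf back toward the root, removing each node that no remaining word uses.
The suffix "ta" (2 nodes) is used only by "puta"; the node for "pu" still has the child "k", so pruning stops there.
Nodes removed: 2

2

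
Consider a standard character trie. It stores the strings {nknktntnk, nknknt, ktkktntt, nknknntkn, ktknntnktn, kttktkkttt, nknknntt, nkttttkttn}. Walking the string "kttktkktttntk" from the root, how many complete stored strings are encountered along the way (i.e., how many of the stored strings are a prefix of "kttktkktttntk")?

1

Traverse "kttktkktttntk" character by character; count nodes along the way that are marked as word ends.
Prefixes of the query that are stored words: "kttktkkttt"
Count: 1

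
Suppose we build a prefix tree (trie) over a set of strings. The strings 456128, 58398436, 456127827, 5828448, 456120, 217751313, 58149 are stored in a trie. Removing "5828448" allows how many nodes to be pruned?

5

Walk "5828448" from the leaf back toward the root, removing each node that no remaining word uses.
The suffix "28448" (5 nodes) is used only by "5828448"; the node for "58" still has the child "3", so pruning stops there.
Nodes removed: 5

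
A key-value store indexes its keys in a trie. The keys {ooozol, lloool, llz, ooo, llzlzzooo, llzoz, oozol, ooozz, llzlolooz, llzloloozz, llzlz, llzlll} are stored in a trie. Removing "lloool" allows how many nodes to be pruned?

4

Walk "lloool" from the leaf back toward the root, removing each node that no remaining word uses.
The suffix "oool" (4 nodes) is used only by "lloool"; the node for "ll" still has the child "z", so pruning stops there.
Nodes removed: 4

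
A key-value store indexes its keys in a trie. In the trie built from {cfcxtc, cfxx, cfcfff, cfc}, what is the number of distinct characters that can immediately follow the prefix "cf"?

2

Walk "cf" from the root, arriving at one node.
Distinct next characters after "cf": c, x.
That node has 2 child edges.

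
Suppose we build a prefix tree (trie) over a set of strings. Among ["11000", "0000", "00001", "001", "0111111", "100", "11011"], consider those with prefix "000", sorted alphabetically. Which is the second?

00001

Filter for "000…" and sort: "0000", "00001"
The 2nd is 00001.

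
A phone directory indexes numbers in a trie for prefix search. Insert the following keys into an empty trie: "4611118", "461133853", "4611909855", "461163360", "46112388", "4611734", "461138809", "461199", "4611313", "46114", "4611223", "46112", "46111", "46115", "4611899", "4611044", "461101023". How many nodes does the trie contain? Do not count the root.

51

Trace insertions, counting only characters that open a new branch:
  "4611118" → 7 new (4, 6, 1, 1, 1, 1, 8)
  "461133853" → prefix "4611" already present; 5 new (3, 3, 8, 5, 3)
  "4611909855" → prefix "4611" already present; 6 new (9, 0, 9, 8, 5, 5)
  "461163360" → prefix "4611" already present; 5 new (6, 3, 3, 6, 0)
  "46112388" → prefix "4611" already present; 4 new (2, 3, 8, 8)
  "4611734" → prefix "4611" already present; 3 new (7, 3, 4)
  "461138809" → prefix "46113" already present; 4 new (8, 8, 0, 9)
  "461199" → prefix "46119" already present; 1 new (9)
  "4611313" → prefix "46113" already present; 2 new (1, 3)
  "46114" → prefix "4611" already present; 1 new (4)
  "4611223" → prefix "46112" already present; 2 new (2, 3)
  "46112" → prefix "46112" already present; 0 new (none)
  "46111" → prefix "46111" already present; 0 new (none)
  "46115" → prefix "4611" already present; 1 new (5)
  "4611899" → prefix "4611" already present; 3 new (8, 9, 9)
  "4611044" → prefix "4611" already present; 3 new (0, 4, 4)
  "461101023" → prefix "46110" already present; 4 new (1, 0, 2, 3)
Total nodes = 7 + 5 + 6 + 5 + 4 + 3 + 4 + 1 + 2 + 1 + 2 + 0 + 0 + 1 + 3 + 3 + 4 = 51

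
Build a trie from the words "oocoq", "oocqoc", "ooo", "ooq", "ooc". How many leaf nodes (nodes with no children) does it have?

4

Leaves are exactly the stored words that no other stored word extends.
Those words: "oocoq", "oocqoc", "ooo", "ooq"
Leaf count: 4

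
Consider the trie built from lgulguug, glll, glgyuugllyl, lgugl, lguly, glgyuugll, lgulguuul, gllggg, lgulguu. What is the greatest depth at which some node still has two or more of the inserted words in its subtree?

The deepest shared node is where two words last agree before diverging.
e.g. "glgyuugll" and "glgyuugllyl" share the prefix "glgyuugll" of length 9; no pair shares a longer one.
Longest shared-prefix length: 9

9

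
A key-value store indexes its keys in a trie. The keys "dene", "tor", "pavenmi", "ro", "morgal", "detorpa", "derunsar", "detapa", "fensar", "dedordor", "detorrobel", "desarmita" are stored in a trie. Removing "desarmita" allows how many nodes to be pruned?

After clearing the end-marker at "desarmita", prune upward until reaching a node still needed by another word.
The suffix "sarmita" (7 nodes) is used only by "desarmita"; the node for "de" still has the child "n", so pruning stops there.
Nodes removed: 7

7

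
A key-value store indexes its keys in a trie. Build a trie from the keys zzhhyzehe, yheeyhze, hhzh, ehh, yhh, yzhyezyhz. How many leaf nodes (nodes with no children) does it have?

6

Leaves are exactly the stored words that no other stored word extends.
Those words: "ehh", "hhzh", "yheeyhze", "yhh", "yzhyezyhz", "zzhhyzehe"
Leaf count: 6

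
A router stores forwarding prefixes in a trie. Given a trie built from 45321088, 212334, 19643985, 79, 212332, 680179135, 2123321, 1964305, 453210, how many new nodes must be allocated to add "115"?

2

Walking "115" from the root, the first 1 characters ("1") follow existing edges; "1" is the first miss.
So 3 − 1 = 2 new nodes.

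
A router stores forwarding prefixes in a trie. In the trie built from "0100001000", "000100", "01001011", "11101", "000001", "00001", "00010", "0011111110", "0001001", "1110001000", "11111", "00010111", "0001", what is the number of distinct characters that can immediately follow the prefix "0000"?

The children of the "0000" node are the distinct next characters among strings starting with "0000".
Characters that immediately follow "0000" among the stored strings: {0, 1}.
That node has 2 child edges.

2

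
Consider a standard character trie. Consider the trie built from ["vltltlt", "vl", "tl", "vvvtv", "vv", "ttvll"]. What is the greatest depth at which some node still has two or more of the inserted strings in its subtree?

Equivalently: take the maximum, over all pairs, of their longest common prefix length.
"vl" and "vltltlt" agree on "vl" (2 characters) before diverging; nothing deeper is shared.
Longest shared-prefix length: 2

2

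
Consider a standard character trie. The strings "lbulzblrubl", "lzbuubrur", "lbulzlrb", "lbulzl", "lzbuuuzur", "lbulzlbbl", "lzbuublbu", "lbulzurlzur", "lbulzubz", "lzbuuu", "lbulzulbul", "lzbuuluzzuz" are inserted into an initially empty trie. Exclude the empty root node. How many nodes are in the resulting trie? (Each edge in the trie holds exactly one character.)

For each word, the new-node count is its length minus the longest prefix already in the trie:
  "lbulzblrubl" → 11 new (l, b, u, l, z, b, l, r, u, b, l)
  "lzbuubrur" → prefix "l" already present; 8 new (z, b, u, u, b, r, u, r)
  "lbulzlrb" → prefix "lbulz" already present; 3 new (l, r, b)
  "lbulzl" → prefix "lbulzl" already present; 0 new (none)
  "lzbuuuzur" → prefix "lzbuu" already present; 4 new (u, z, u, r)
  "lbulzlbbl" → prefix "lbulzl" already present; 3 new (b, b, l)
  "lzbuublbu" → prefix "lzbuub" already present; 3 new (l, b, u)
  "lbulzurlzur" → prefix "lbulz" already present; 6 new (u, r, l, z, u, r)
  "lbulzubz" → prefix "lbulzu" already present; 2 new (b, z)
  "lzbuuu" → prefix "lzbuuu" already present; 0 new (none)
  "lbulzulbul" → prefix "lbulzu" already present; 4 new (l, b, u, l)
  "lzbuuluzzuz" → prefix "lzbuu" already present; 6 new (l, u, z, z, u, z)
Total nodes = 11 + 8 + 3 + 0 + 4 + 3 + 3 + 6 + 2 + 0 + 4 + 6 = 50

50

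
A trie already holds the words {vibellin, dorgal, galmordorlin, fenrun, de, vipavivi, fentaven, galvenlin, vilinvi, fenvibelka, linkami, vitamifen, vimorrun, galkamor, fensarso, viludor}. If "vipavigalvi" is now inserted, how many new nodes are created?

5

The longest prefix of "vipavigalvi" already in the trie is "vipavi" (length 6).
New nodes needed: |"vipavigalvi"| − 6 = 11 − 6 = 5.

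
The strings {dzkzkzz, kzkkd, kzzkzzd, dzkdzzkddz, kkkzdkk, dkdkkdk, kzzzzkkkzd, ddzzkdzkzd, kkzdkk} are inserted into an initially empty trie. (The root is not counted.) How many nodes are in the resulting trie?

Insert word by word; a character creates a node only if that edge doesn't already exist:
  "dzkzkzz" → 7 new (d, z, k, z, k, z, z)
  "kzkkd" → 5 new (k, z, k, k, d)
  "kzzkzzd" → prefix "kz" already present; 5 new (z, k, z, z, d)
  "dzkdzzkddz" → prefix "dzk" already present; 7 new (d, z, z, k, d, d, z)
  "kkkzdkk" → prefix "k" already present; 6 new (k, k, z, d, k, k)
  "dkdkkdk" → prefix "d" already present; 6 new (k, d, k, k, d, k)
  "kzzzzkkkzd" → prefix "kzz" already present; 7 new (z, z, k, k, k, z, d)
  "ddzzkdzkzd" → prefix "d" already present; 9 new (d, z, z, k, d, z, k, z, d)
  "kkzdkk" → prefix "kk" already present; 4 new (z, d, k, k)
Total nodes = 7 + 5 + 5 + 7 + 6 + 6 + 7 + 9 + 4 = 56

56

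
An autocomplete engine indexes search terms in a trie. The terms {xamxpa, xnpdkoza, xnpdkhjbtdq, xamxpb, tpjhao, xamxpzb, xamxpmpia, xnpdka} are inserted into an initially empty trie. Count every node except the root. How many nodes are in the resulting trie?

For each word, the new-node count is its length minus the longest prefix already in the trie:
  "xamxpa" → 6 new (x, a, m, x, p, a)
  "xnpdkoza" → prefix "x" already present; 7 new (n, p, d, k, o, z, a)
  "xnpdkhjbtdq" → prefix "xnpdk" already present; 6 new (h, j, b, t, d, q)
  "xamxpb" → prefix "xamxp" already present; 1 new (b)
  "tpjhao" → 6 new (t, p, j, h, a, o)
  "xamxpzb" → prefix "xamxp" already present; 2 new (z, b)
  "xamxpmpia" → prefix "xamxp" already present; 4 new (m, p, i, a)
  "xnpdka" → prefix "xnpdk" already present; 1 new (a)
Total nodes = 6 + 7 + 6 + 1 + 6 + 2 + 4 + 1 = 33

33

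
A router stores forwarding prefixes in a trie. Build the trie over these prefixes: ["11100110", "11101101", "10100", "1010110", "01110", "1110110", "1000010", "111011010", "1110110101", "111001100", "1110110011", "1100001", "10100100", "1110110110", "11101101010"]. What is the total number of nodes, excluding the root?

Insert word by word; a character creates a node only if that edge doesn't already exist:
  "11100110" → 8 new (1, 1, 1, 0, 0, 1, 1, 0)
  "11101101" → prefix "1110" already present; 4 new (1, 1, 0, 1)
  "10100" → prefix "1" already present; 4 new (0, 1, 0, 0)
  "1010110" → prefix "1010" already present; 3 new (1, 1, 0)
  "01110" → 5 new (0, 1, 1, 1, 0)
  "1110110" → prefix "1110110" already present; 0 new (none)
  "1000010" → prefix "10" already present; 5 new (0, 0, 0, 1, 0)
  "111011010" → prefix "11101101" already present; 1 new (0)
  "1110110101" → prefix "111011010" already present; 1 new (1)
  "111001100" → prefix "11100110" already present; 1 new (0)
  "1110110011" → prefix "1110110" already present; 3 new (0, 1, 1)
  "1100001" → prefix "11" already present; 5 new (0, 0, 0, 0, 1)
  "10100100" → prefix "10100" already present; 3 new (1, 0, 0)
  "1110110110" → prefix "11101101" already present; 2 new (1, 0)
  "11101101010" → prefix "1110110101" already present; 1 new (0)
Total nodes = 8 + 4 + 4 + 3 + 5 + 0 + 5 + 1 + 1 + 1 + 3 + 5 + 3 + 2 + 1 = 46

46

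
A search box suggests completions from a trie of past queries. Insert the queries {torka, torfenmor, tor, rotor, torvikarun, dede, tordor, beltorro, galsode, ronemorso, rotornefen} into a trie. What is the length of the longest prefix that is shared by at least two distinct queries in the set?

5

Look for the deepest trie node that still has at least two words in its subtree.
e.g. "rotor" and "rotornefen" share the prefix "rotor" of length 5; no pair shares a longer one.
Longest shared-prefix length: 5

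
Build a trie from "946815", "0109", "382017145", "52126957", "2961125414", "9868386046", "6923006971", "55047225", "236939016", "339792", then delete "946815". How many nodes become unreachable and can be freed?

5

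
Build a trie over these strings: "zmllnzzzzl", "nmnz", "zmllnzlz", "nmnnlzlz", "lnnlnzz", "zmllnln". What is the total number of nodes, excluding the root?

Trie structure (* marks end of a word):
(root)
├─ l
│  └─ n
│     └─ n
│        └─ l
│           └─ n
│              └─ z
│                 └─ z *
├─ n
│  └─ m
│     └─ n
│        ├─ n
│        │  └─ l
│        │     └─ z
│        │        └─ l
│        │           └─ z *
│        └─ z *
└─ z
   └─ m
      └─ l
         └─ l
            └─ n
               ├─ l
               │  └─ n *
               └─ z
                  ├─ l
                  │  └─ z *
                  └─ z
                     └─ z
                        └─ z
                           └─ l *
Counting every labelled node above: 30.

30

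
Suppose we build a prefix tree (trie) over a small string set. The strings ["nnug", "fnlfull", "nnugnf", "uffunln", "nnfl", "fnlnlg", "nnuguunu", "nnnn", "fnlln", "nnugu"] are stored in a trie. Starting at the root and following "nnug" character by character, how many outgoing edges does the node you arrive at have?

2

Follow the path "nnug" to its node, then look at its outgoing edges.
Characters that immediately follow "nnug" among the stored strings: {n, u}.
That node has 2 child edges.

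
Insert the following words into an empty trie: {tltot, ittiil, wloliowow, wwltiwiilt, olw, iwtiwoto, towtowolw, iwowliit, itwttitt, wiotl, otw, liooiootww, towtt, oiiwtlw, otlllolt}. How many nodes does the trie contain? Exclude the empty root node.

Trace insertions, counting only characters that open a new branch:
  "tltot" → 5 new (t, l, t, o, t)
  "ittiil" → 6 new (i, t, t, i, i, l)
  "wloliowow" → 9 new (w, l, o, l, i, o, w, o, w)
  "wwltiwiilt" → prefix "w" already present; 9 new (w, l, t, i, w, i, i, l, t)
  "olw" → 3 new (o, l, w)
  "iwtiwoto" → prefix "i" already present; 7 new (w, t, i, w, o, t, o)
  "towtowolw" → prefix "t" already present; 8 new (o, w, t, o, w, o, l, w)
  "iwowliit" → prefix "iw" already present; 6 new (o, w, l, i, i, t)
  "itwttitt" → prefix "it" already present; 6 new (w, t, t, i, t, t)
  "wiotl" → prefix "w" already present; 4 new (i, o, t, l)
  "otw" → prefix "o" already present; 2 new (t, w)
  "liooiootww" → 10 new (l, i, o, o, i, o, o, t, w, w)
  "towtt" → prefix "towt" already present; 1 new (t)
  "oiiwtlw" → prefix "o" already present; 6 new (i, i, w, t, l, w)
  "otlllolt" → prefix "ot" already present; 6 new (l, l, l, o, l, t)
Total nodes = 5 + 6 + 9 + 9 + 3 + 7 + 8 + 6 + 6 + 4 + 2 + 10 + 1 + 6 + 6 = 88

88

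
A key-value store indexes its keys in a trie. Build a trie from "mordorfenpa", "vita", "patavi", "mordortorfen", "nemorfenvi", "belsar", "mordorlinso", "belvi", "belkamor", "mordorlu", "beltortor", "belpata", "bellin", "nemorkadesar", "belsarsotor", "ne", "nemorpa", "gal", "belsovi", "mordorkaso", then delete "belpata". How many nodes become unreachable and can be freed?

A node on "belpata"'s path can go only if nothing else ends at it or branches off below it.
The suffix "pata" (4 nodes) is used only by "belpata"; the node for "bel" still has the child "s", so pruning stops there.
Nodes removed: 4

4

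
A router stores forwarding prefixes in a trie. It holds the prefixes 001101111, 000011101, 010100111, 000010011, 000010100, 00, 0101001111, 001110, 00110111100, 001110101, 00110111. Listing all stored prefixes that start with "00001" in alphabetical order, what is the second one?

DFS of the "00001" subtree visits, in order: "000010011", "000010100", "000011101"
The 2nd is 000010100.

000010100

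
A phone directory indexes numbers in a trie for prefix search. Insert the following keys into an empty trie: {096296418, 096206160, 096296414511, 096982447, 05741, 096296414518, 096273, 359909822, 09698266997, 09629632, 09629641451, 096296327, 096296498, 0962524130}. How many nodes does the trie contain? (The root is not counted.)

56

Trace insertions, counting only characters that open a new branch:
  "096296418" → 9 new (0, 9, 6, 2, 9, 6, 4, 1, 8)
  "096206160" → prefix "0962" already present; 5 new (0, 6, 1, 6, 0)
  "096296414511" → prefix "09629641" already present; 4 new (4, 5, 1, 1)
  "096982447" → prefix "096" already present; 6 new (9, 8, 2, 4, 4, 7)
  "05741" → prefix "0" already present; 4 new (5, 7, 4, 1)
  "096296414518" → prefix "09629641451" already present; 1 new (8)
  "096273" → prefix "0962" already present; 2 new (7, 3)
  "359909822" → 9 new (3, 5, 9, 9, 0, 9, 8, 2, 2)
  "09698266997" → prefix "096982" already present; 5 new (6, 6, 9, 9, 7)
  "09629632" → prefix "096296" already present; 2 new (3, 2)
  "09629641451" → prefix "09629641451" already present; 0 new (none)
  "096296327" → prefix "09629632" already present; 1 new (7)
  "096296498" → prefix "0962964" already present; 2 new (9, 8)
  "0962524130" → prefix "0962" already present; 6 new (5, 2, 4, 1, 3, 0)
Total nodes = 9 + 5 + 4 + 6 + 4 + 1 + 2 + 9 + 5 + 2 + 0 + 1 + 2 + 6 = 56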